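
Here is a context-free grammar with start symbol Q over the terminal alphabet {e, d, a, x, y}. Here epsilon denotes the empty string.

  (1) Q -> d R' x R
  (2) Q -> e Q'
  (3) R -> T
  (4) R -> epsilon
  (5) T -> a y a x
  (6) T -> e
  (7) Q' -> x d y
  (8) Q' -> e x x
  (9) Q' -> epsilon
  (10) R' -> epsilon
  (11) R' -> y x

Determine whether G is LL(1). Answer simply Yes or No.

FIRST(Q) = {d, e}
FIRST(R) = {epsilon, a, e}
FIRST(T) = {a, e}
FIRST(Q') = {epsilon, e, x}
FIRST(R') = {epsilon, y}
FOLLOW(Q) = {$}
FOLLOW(R) = {$}
FOLLOW(T) = {$}
FOLLOW(Q') = {$}
FOLLOW(R') = {x}
Each cell of M receives at most one production.

Yes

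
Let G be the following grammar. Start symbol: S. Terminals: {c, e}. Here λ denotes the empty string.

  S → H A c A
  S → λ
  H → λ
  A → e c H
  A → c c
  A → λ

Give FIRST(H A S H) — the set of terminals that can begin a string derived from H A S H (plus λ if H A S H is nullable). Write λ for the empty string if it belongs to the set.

FIRST(H): from H→λ we get {λ}. So FIRST(H) = {λ}.
FIRST(A): from A→e c H we get {e}; from A→c c we get {c}; from A→λ we get {λ}. So FIRST(A) = {λ, c, e}.
FIRST(S): from S→H A c A we get {c, e}; from S→λ we get {λ}. So FIRST(S) = {λ, c, e}.
FIRST(H A S H): take FIRST of each symbol in turn, carrying on past any symbol whose FIRST contains λ; result {λ, c, e}.

{λ, c, e}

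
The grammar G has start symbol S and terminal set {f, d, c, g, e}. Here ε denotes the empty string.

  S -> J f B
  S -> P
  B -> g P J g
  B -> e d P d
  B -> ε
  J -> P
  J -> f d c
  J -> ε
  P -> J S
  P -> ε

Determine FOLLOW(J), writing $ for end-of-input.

FIRST(B) = {ε, e, g}
FIRST(S) = {ε, f}  (via J f B, P)
FIRST(J) = {ε, f}  (via P)
FIRST(P) = {ε, f}  (via J S)
FOLLOW(S) includes $ since S is the start symbol.
FOLLOW(S): in P->J S, the suffix after S is empty, so FOLLOW(S) ⊇ FOLLOW(P) = {$, d, f, g}. Thus FOLLOW(S) = {$, d, f, g}.
FOLLOW(B): in S->J f B, the suffix after B is empty, so FOLLOW(B) ⊇ FOLLOW(S) = {$, d, f, g}. Thus FOLLOW(B) = {$, d, f, g}.
FOLLOW(J): in S->J f B, J is followed by f B with FIRST {f}; in B->g P J g, J is followed by g with FIRST {g}; in P->J S, J is followed by S with FIRST {ε, f}; in P->J S, the suffix after J is nullable, so FOLLOW(J) ⊇ FOLLOW(P) = {$, d, f, g}. Thus FOLLOW(J) = {$, d, f, g}.
FOLLOW(P): in S->P, the suffix after P is empty, so FOLLOW(P) ⊇ FOLLOW(S) = {$, d, f, g}; in B->g P J g, P is followed by J g with FIRST {f, g}; in B->e d P d, P is followed by d with FIRST {d}; in J->P, the suffix after P is empty, so FOLLOW(P) ⊇ FOLLOW(J) = {$, d, f, g}. Thus FOLLOW(P) = {$, d, f, g}.

{$, d, f, g}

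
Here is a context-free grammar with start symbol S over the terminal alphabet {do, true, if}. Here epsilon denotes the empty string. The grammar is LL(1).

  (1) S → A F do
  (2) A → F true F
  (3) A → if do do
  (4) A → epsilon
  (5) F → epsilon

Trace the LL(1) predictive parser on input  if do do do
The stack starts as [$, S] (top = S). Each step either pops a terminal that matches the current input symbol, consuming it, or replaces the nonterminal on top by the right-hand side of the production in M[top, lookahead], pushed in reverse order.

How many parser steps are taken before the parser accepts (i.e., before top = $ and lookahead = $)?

7

     Stack            Input          Action
  1  $ S              if do do do $  expand S → A F do
  2  $ do F A         if do do do $  expand A → if do do
  3  $ do F do do if  if do do do $  match if
  4  $ do F do do     do do do $     match do
  5  $ do F do        do do $        match do
  6  $ do F           do $           expand F → epsilon
  7  $ do             do $           match do
Accept reached after 7 steps.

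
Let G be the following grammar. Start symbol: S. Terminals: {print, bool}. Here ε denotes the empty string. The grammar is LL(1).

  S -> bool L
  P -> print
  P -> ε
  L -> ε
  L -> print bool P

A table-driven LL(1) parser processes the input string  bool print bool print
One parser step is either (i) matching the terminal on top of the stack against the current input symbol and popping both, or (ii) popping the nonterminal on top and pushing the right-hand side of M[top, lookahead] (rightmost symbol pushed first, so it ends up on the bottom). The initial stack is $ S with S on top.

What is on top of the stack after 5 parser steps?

     Stack           Input                    Action
  1  $ S             bool print bool print $  expand S -> bool L
  2  $ L bool        bool print bool print $  match bool
  3  $ L             print bool print $       expand L -> print bool P
  4  $ P bool print  print bool print $       match print
  5  $ P bool        bool print $             match bool
Stack after step 5: $ P (top = P).

P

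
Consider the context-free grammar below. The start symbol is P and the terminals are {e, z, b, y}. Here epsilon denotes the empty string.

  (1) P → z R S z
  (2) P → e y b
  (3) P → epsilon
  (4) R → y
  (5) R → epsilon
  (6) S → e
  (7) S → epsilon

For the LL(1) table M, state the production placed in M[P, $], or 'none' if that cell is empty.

P → epsilon

FIRST(P): from P→z R S z we get {z}; from P→e y b we get {e}; from P→epsilon we get {epsilon}. So FIRST(P) = {epsilon, e, z}.
FIRST(R): from R→y we get {y}; from R→epsilon we get {epsilon}. So FIRST(R) = {epsilon, y}.
FIRST(S): from S→e we get {e}; from S→epsilon we get {epsilon}. So FIRST(S) = {epsilon, e}.
FOLLOW(P) includes $ since P is the start symbol.
FOLLOW(P): P appears on no right-hand side. Thus FOLLOW(P) = {$}.
For P → z R S z: FIRST(z R S z) = {z}, so it goes in M[P, t] for t ∈ {z}.
For P → e y b: FIRST(e y b) = {e}, so it goes in M[P, t] for t ∈ {e}.
For P → epsilon: FIRST(epsilon) = {epsilon}, so it goes in M[P, t] for t ∈ {}; since epsilon ∈ FIRST, also for every t ∈ FOLLOW(P) = {$}.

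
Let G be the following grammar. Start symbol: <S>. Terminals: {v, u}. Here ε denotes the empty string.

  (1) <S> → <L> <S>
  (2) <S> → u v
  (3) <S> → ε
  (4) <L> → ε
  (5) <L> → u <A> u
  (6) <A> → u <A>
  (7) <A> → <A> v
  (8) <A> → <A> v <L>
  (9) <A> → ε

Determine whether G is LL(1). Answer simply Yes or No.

FIRST(<S>) = {ε, u}
FIRST(<L>) = {ε, u}
FIRST(<A>) = {ε, u, v}
FOLLOW(<S>) = {$}
FOLLOW(<L>) = {$, u, v}
FOLLOW(<A>) = {u, v}
Cell M[<A>, u] receives both <A> → u <A> and <A> → <A> v and <A> → <A> v <L> and <A> → ε — the grammar is not LL(1).

No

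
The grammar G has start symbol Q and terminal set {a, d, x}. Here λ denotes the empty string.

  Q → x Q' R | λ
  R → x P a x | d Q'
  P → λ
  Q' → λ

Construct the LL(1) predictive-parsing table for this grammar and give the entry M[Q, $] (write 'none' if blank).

FIRST(Q): from Q→x Q' R we get {x}; from Q→λ we get {λ}. So FIRST(Q) = {λ, x}.
FIRST(R): from R→x P a x we get {x}; from R→d Q' we get {d}. So FIRST(R) = {d, x}.
FIRST(P): from P→λ we get {λ}. So FIRST(P) = {λ}.
FIRST(Q'): from Q'→λ we get {λ}. So FIRST(Q') = {λ}.
FOLLOW(Q) includes $ since Q is the start symbol.
FOLLOW(Q): Q appears on no right-hand side. Thus FOLLOW(Q) = {$}.
For Q → x Q' R: FIRST(x Q' R) = {x}, so it goes in M[Q, t] for t ∈ {x}.
For Q → λ: FIRST(λ) = {λ}, so it goes in M[Q, t] for t ∈ {}; since λ ∈ FIRST, also for every t ∈ FOLLOW(Q) = {$}.

Q → λ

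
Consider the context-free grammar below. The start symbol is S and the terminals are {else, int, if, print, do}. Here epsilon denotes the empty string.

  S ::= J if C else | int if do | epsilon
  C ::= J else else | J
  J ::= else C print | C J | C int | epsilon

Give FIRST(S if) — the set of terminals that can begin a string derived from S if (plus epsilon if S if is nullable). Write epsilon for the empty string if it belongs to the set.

FIRST(S) = {epsilon, else, if, int}  (via J if C else)
FIRST(C) = {epsilon, else, int}  (via J else else, J)
FIRST(J) = {epsilon, else, int}  (via C J, C int)
FIRST(S if): take FIRST of each symbol in turn, carrying on past any symbol whose FIRST contains epsilon; result {else, if, int}.

{else, if, int}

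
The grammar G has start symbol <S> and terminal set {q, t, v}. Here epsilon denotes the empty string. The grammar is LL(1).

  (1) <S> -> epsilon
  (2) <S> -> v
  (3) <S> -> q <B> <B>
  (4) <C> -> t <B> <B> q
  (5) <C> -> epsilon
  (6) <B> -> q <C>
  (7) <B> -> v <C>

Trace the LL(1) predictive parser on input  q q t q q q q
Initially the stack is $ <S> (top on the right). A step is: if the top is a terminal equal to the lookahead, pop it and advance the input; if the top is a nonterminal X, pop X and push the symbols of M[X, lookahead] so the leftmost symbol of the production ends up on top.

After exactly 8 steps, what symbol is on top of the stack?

step 1: stack=$ <S>  input=q q t q q q q $  — expand <S> -> q <B> <B>
step 2: stack=$ <B> <B> q  input=q q t q q q q $  — match q
step 3: stack=$ <B> <B>  input=q t q q q q $  — expand <B> -> q <C>
step 4: stack=$ <B> <C> q  input=q t q q q q $  — match q
step 5: stack=$ <B> <C>  input=t q q q q $  — expand <C> -> t <B> <B> q
step 6: stack=$ <B> q <B> <B> t  input=t q q q q $  — match t
step 7: stack=$ <B> q <B> <B>  input=q q q q $  — expand <B> -> q <C>
step 8: stack=$ <B> q <B> <C> q  input=q q q q $  — match q
Stack after step 8: $ <B> q <B> <C> (top = <C>).

<C>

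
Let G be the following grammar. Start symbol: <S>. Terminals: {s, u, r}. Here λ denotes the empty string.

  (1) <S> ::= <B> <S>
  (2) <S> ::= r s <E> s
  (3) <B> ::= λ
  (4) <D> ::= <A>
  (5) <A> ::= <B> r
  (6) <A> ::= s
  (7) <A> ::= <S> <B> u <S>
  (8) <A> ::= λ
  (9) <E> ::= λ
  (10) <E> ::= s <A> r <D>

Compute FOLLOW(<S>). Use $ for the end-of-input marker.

{$, r, s, u}

FIRST(<B>): from <B>::=λ we get {λ}. So FIRST(<B>) = {λ}.
FIRST(<E>): from <E>::=λ we get {λ}; from <E>::=s <A> r <D> we get {s}. So FIRST(<E>) = {λ, s}.
FIRST(<S>): from <S>::=<B> <S> we get {r}; from <S>::=r s <E> s we get {r}. So FIRST(<S>) = {r}.
FIRST(<A>): from <A>::=<B> r we get {r}; from <A>::=s we get {s}; from <A>::=<S> <B> u <S> we get {r}; from <A>::=λ we get {λ}. So FIRST(<A>) = {λ, r, s}.
FIRST(<D>): from <D>::=<A> we get {λ, r, s}. So FIRST(<D>) = {λ, r, s}.
FOLLOW(<S>) includes $ since <S> is the start symbol.
FOLLOW(<B>): in <S>::=<B> <S>, <B> is followed by <S> with FIRST {r}; in <A>::=<B> r, <B> is followed by r with FIRST {r}; in <A>::=<S> <B> u <S>, <B> is followed by u <S> with FIRST {u}. Thus FOLLOW(<B>) = {r, u}.
FOLLOW(<E>): in <S>::=r s <E> s, <E> is followed by s with FIRST {s}. Thus FOLLOW(<E>) = {s}.
FOLLOW(<D>): in <E>::=s <A> r <D>, the suffix after <D> is empty, so FOLLOW(<D>) ⊇ FOLLOW(<E>) = {s}. Thus FOLLOW(<D>) = {s}.
FOLLOW(<A>): in <D>::=<A>, the suffix after <A> is empty, so FOLLOW(<A>) ⊇ FOLLOW(<D>) = {s}; in <E>::=s <A> r <D>, <A> is followed by r <D> with FIRST {r}. Thus FOLLOW(<A>) = {r, s}.
FOLLOW(<S>): in <S>::=<B> <S>, the suffix after <S> is empty (adds nothing new); in <A>::=<S> <B> u <S> (occurrence 1), <S> is followed by <B> u <S> with FIRST {u}; in <A>::=<S> <B> u <S> (occurrence 2), the suffix after <S> is empty, so FOLLOW(<S>) ⊇ FOLLOW(<A>) = {r, s}. Thus FOLLOW(<S>) = {$, r, s, u}.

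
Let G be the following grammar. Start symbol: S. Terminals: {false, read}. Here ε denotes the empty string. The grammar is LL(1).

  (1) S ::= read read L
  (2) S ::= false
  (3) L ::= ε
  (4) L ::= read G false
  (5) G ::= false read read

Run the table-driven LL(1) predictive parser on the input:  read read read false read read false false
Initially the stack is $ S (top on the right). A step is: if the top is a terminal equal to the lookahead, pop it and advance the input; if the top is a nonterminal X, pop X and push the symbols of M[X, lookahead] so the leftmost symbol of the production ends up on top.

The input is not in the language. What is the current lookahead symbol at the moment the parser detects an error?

false

      Stack                    Input                                         Action
   1  $ S                      read read read false read read false false $  expand S ::= read read L
   2  $ L read read            read read read false read read false false $  match read
   3  $ L read                 read read false read read false false $       match read
   4  $ L                      read false read read false false $            expand L ::= read G false
   5  $ false G read           read false read read false false $            match read
   6  $ false G                false read read false false $                 expand G ::= false read read
   7  $ false read read false  false read read false false $                 match false
   8  $ false read read        read read false false $                       match read
   9  $ false read             read false false $                            match read
  10  $ false                  false false $                                 match false
  11  $                        false $                                       error: stack empty but input remains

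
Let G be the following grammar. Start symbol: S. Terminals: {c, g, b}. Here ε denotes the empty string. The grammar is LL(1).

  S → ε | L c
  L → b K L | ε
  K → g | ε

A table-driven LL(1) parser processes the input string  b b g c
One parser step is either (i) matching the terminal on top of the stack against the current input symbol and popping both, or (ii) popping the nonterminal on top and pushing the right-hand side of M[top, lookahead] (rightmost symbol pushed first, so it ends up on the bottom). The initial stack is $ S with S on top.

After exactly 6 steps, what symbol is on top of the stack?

K

step 1: stack=$ S  input=b b g c $  — expand S → L c
step 2: stack=$ c L  input=b b g c $  — expand L → b K L
step 3: stack=$ c L K b  input=b b g c $  — match b
step 4: stack=$ c L K  input=b g c $  — expand K → ε
step 5: stack=$ c L  input=b g c $  — expand L → b K L
step 6: stack=$ c L K b  input=b g c $  — match b
Stack after step 6: $ c L K (top = K).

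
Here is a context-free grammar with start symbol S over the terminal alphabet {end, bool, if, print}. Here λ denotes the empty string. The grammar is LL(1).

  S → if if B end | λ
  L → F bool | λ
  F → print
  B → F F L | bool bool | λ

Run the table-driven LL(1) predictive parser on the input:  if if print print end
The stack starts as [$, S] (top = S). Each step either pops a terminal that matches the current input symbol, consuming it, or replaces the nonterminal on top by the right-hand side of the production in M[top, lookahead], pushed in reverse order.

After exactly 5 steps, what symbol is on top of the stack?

print

     Stack          Input                    Action
  1  $ S            if if print print end $  expand S → if if B end
  2  $ end B if if  if if print print end $  match if
  3  $ end B if     if print print end $     match if
  4  $ end B        print print end $        expand B → F F L
  5  $ end L F F    print print end $        expand F → print
Stack after step 5: $ end L F print (top = print).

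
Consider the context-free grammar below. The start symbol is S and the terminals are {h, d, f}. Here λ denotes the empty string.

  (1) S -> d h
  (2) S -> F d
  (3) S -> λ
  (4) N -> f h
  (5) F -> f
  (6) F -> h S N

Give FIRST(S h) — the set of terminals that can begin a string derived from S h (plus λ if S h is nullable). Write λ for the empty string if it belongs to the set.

{d, f, h}

FIRST(N) = {f}
FIRST(F) = {f, h}
FIRST(S) = {λ, d, f, h}  (via F d)
FIRST(S h): take FIRST of each symbol in turn, carrying on past any symbol whose FIRST contains λ; result {d, f, h}.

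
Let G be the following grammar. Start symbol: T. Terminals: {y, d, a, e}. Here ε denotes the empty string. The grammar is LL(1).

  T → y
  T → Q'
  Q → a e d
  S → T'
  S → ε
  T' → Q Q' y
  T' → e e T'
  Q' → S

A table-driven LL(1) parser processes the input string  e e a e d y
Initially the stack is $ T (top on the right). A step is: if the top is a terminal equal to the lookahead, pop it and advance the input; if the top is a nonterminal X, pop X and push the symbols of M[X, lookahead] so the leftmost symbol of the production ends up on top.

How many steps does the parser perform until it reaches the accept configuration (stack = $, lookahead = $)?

step 1: stack=$ T  input=e e a e d y $  — expand T → Q'
step 2: stack=$ Q'  input=e e a e d y $  — expand Q' → S
step 3: stack=$ S  input=e e a e d y $  — expand S → T'
step 4: stack=$ T'  input=e e a e d y $  — expand T' → e e T'
step 5: stack=$ T' e e  input=e e a e d y $  — match e
step 6: stack=$ T' e  input=e a e d y $  — match e
step 7: stack=$ T'  input=a e d y $  — expand T' → Q Q' y
step 8: stack=$ y Q' Q  input=a e d y $  — expand Q → a e d
step 9: stack=$ y Q' d e a  input=a e d y $  — match a
step 10: stack=$ y Q' d e  input=e d y $  — match e
step 11: stack=$ y Q' d  input=d y $  — match d
step 12: stack=$ y Q'  input=y $  — expand Q' → S
step 13: stack=$ y S  input=y $  — expand S → ε
step 14: stack=$ y  input=y $  — match y
Accept reached after 14 steps.

14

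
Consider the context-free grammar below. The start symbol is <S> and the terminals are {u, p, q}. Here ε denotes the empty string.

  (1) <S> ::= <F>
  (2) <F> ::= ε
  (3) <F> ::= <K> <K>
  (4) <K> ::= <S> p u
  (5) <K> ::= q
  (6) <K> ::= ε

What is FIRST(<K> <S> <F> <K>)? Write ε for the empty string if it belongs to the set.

{ε, p, q}

FIRST(<S>) = {ε, p, q}  (via <F>)
FIRST(<K>) = {ε, p, q}  (via <S> p u)
FIRST(<F>) = {ε, p, q}  (via <K> <K>)
FIRST(<K> <S> <F> <K>): take FIRST of each symbol in turn, carrying on past any symbol whose FIRST contains ε; result {ε, p, q}.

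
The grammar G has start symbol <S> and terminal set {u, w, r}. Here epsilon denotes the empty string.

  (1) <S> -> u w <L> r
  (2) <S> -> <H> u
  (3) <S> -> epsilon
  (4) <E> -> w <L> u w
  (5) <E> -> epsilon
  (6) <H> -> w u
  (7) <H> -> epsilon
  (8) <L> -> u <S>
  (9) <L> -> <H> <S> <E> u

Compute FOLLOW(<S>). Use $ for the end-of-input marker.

FIRST(<E>): from <E>->w <L> u w we get {w}; from <E>->epsilon we get {epsilon}. So FIRST(<E>) = {epsilon, w}.
FIRST(<H>): from <H>->w u we get {w}; from <H>->epsilon we get {epsilon}. So FIRST(<H>) = {epsilon, w}.
FIRST(<S>): from <S>->u w <L> r we get {u}; from <S>-><H> u we get {u, w}; from <S>->epsilon we get {epsilon}. So FIRST(<S>) = {epsilon, u, w}.
FIRST(<L>): from <L>->u <S> we get {u}; from <L>-><H> <S> <E> u we get {u, w}. So FIRST(<L>) = {u, w}.
FOLLOW(<S>) includes $ since <S> is the start symbol.
FOLLOW(<E>): in <L>-><H> <S> <E> u, <E> is followed by u with FIRST {u}. Thus FOLLOW(<E>) = {u}.
FOLLOW(<H>): in <S>-><H> u, <H> is followed by u with FIRST {u}; in <L>-><H> <S> <E> u, <H> is followed by <S> <E> u with FIRST {u, w}. Thus FOLLOW(<H>) = {u, w}.
FOLLOW(<L>): in <S>->u w <L> r, <L> is followed by r with FIRST {r}; in <E>->w <L> u w, <L> is followed by u w with FIRST {u}. Thus FOLLOW(<L>) = {r, u}.
FOLLOW(<S>): in <L>->u <S>, the suffix after <S> is empty, so FOLLOW(<S>) ⊇ FOLLOW(<L>) = {r, u}; in <L>-><H> <S> <E> u, <S> is followed by <E> u with FIRST {u, w}. Thus FOLLOW(<S>) = {$, r, u, w}.

{$, r, u, w}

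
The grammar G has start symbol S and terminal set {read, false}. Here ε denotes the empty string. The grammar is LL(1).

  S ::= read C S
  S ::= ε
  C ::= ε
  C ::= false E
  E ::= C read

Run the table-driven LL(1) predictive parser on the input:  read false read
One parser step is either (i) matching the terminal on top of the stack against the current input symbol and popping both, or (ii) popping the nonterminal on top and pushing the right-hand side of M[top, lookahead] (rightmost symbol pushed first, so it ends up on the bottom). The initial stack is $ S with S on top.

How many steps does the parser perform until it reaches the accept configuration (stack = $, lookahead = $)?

8

     Stack        Input              Action
  1  $ S          read false read $  expand S ::= read C S
  2  $ S C read   read false read $  match read
  3  $ S C        false read $       expand C ::= false E
  4  $ S E false  false read $       match false
  5  $ S E        read $             expand E ::= C read
  6  $ S read C   read $             expand C ::= ε
  7  $ S read     read $             match read
  8  $ S          $                  expand S ::= ε
Accept reached after 8 steps.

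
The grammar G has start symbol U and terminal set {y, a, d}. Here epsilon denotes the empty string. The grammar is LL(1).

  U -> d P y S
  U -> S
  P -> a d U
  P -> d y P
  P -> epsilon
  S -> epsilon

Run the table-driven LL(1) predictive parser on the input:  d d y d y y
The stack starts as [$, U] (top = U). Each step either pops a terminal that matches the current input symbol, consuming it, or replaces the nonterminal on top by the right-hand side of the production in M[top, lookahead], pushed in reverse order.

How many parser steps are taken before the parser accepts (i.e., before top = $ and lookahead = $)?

      Stack        Input          Action
   1  $ U          d d y d y y $  expand U -> d P y S
   2  $ S y P d    d d y d y y $  match d
   3  $ S y P      d y d y y $    expand P -> d y P
   4  $ S y P y d  d y d y y $    match d
   5  $ S y P y    y d y y $      match y
   6  $ S y P      d y y $        expand P -> d y P
   7  $ S y P y d  d y y $        match d
   8  $ S y P y    y y $          match y
   9  $ S y P      y $            expand P -> epsilon
  10  $ S y        y $            match y
  11  $ S          $              expand S -> epsilon
Accept reached after 11 steps.

11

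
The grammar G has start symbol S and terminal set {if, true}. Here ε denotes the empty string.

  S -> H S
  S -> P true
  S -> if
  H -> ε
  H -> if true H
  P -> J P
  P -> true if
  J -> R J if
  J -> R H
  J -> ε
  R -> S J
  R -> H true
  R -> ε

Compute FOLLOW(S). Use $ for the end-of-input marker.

{$, if, true}

FIRST(H) = {ε, if}
FIRST(S) = {if, true}  (via H S, P true)
FIRST(R) = {ε, if, true}  (via S J, H true)
FIRST(J) = {ε, if, true}  (via R J if, R H)
FIRST(P) = {if, true}  (via J P)
FOLLOW(S) includes $ since S is the start symbol.
FOLLOW(P): in S->P true, P is followed by true with FIRST {true}; in P->J P, the suffix after P is empty (adds nothing new). Thus FOLLOW(P) = {true}.
FOLLOW(S): in S->H S, the suffix after S is empty (adds nothing new); in R->S J, S is followed by J with FIRST {ε, if, true}; in R->S J, the suffix after S is nullable, so FOLLOW(S) ⊇ FOLLOW(R) = {if, true}. Thus FOLLOW(S) = {$, if, true}.
FOLLOW(H): in S->H S, H is followed by S with FIRST {if, true}; in H->if true H, the suffix after H is empty (adds nothing new); in J->R H, the suffix after H is empty, so FOLLOW(H) ⊇ FOLLOW(J) = {if, true}; in R->H true, H is followed by true with FIRST {true}. Thus FOLLOW(H) = {if, true}.
FOLLOW(J): in P->J P, J is followed by P with FIRST {if, true}; in J->R J if, J is followed by if with FIRST {if}; in R->S J, the suffix after J is empty, so FOLLOW(J) ⊇ FOLLOW(R) = {if, true}. Thus FOLLOW(J) = {if, true}.
FOLLOW(R): in J->R J if, R is followed by J if with FIRST {if, true}; in J->R H, R is followed by H with FIRST {ε, if}; in J->R H, the suffix after R is nullable, so FOLLOW(R) ⊇ FOLLOW(J) = {if, true}. Thus FOLLOW(R) = {if, true}.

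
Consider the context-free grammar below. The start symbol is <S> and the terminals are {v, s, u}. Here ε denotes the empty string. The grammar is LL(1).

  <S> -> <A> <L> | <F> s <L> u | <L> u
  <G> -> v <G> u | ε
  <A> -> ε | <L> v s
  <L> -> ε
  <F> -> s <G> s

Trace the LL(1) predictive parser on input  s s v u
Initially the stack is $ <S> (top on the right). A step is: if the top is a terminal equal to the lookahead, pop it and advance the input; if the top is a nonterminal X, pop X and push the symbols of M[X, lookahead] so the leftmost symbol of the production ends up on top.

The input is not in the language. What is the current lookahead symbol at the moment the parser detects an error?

v

     Stack              Input      Action
  1  $ <S>              s s v u $  expand <S> -> <F> s <L> u
  2  $ u <L> s <F>      s s v u $  expand <F> -> s <G> s
  3  $ u <L> s s <G> s  s s v u $  match s
  4  $ u <L> s s <G>    s v u $    expand <G> -> ε
  5  $ u <L> s s        s v u $    match s
  6  $ u <L> s          v u $      error: top is terminal s but lookahead is v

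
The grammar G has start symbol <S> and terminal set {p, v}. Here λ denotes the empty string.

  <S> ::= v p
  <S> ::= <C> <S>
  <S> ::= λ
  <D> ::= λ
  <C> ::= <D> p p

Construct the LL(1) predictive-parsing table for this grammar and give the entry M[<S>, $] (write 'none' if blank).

FIRST(<D>): from <D>::=λ we get {λ}. So FIRST(<D>) = {λ}.
FIRST(<C>): from <C>::=<D> p p we get {p}. So FIRST(<C>) = {p}.
FIRST(<S>): from <S>::=v p we get {v}; from <S>::=<C> <S> we get {p}; from <S>::=λ we get {λ}. So FIRST(<S>) = {λ, p, v}.
FOLLOW(<S>) includes $ since <S> is the start symbol.
FOLLOW(<S>): in <S>::=<C> <S>, the suffix after <S> is empty (adds nothing new). Thus FOLLOW(<S>) = {$}.
For <S> ::= v p: FIRST(v p) = {v}, so it goes in M[<S>, t] for t ∈ {v}.
For <S> ::= <C> <S>: FIRST(<C> <S>) = {p}, so it goes in M[<S>, t] for t ∈ {p}.
For <S> ::= λ: FIRST(λ) = {λ}, so it goes in M[<S>, t] for t ∈ {}; since λ ∈ FIRST, also for every t ∈ FOLLOW(<S>) = {$}.

<S> ::= λ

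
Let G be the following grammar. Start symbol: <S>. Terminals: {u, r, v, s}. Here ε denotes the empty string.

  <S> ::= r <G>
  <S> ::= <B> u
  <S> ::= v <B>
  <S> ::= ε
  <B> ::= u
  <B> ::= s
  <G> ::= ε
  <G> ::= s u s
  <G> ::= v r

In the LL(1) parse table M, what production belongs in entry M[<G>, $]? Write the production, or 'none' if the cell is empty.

FIRST(<B>): from <B>::=u we get {u}; from <B>::=s we get {s}. So FIRST(<B>) = {s, u}.
FIRST(<G>): from <G>::=ε we get {ε}; from <G>::=s u s we get {s}; from <G>::=v r we get {v}. So FIRST(<G>) = {ε, s, v}.
FIRST(<S>): from <S>::=r <G> we get {r}; from <S>::=<B> u we get {s, u}; from <S>::=v <B> we get {v}; from <S>::=ε we get {ε}. So FIRST(<S>) = {ε, r, s, u, v}.
FOLLOW(<S>) includes $ since <S> is the start symbol.
FOLLOW(<S>): <S> appears on no right-hand side. Thus FOLLOW(<S>) = {$}.
FOLLOW(<G>): in <S>::=r <G>, the suffix after <G> is empty, so FOLLOW(<G>) ⊇ FOLLOW(<S>) = {$}. Thus FOLLOW(<G>) = {$}.
For <G> ::= ε: FIRST(ε) = {ε}, so it goes in M[<G>, t] for t ∈ {}; since ε ∈ FIRST, also for every t ∈ FOLLOW(<G>) = {$}.
For <G> ::= s u s: FIRST(s u s) = {s}, so it goes in M[<G>, t] for t ∈ {s}.
For <G> ::= v r: FIRST(v r) = {v}, so it goes in M[<G>, t] for t ∈ {v}.

<G> ::= ε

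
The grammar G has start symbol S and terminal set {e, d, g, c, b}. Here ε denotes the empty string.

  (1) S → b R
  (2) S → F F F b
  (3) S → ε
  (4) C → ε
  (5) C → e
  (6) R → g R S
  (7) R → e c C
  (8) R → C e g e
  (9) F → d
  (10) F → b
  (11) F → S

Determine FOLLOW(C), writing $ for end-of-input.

FIRST(C) = {ε, e}
FIRST(R) = {e, g}  (via C e g e)
FIRST(S) = {ε, b, d}  (via F F F b)
FIRST(F) = {ε, b, d}  (via S)
FOLLOW(S) includes $ since S is the start symbol.
FOLLOW(F): in S→F F F b (occurrence 1), F is followed by F F b with FIRST {b, d}; in S→F F F b (occurrence 2), F is followed by F b with FIRST {b, d}; in S→F F F b (occurrence 3), F is followed by b with FIRST {b}. Thus FOLLOW(F) = {b, d}.
FOLLOW(S): in R→g R S, the suffix after S is empty, so FOLLOW(S) ⊇ FOLLOW(R) = {$, b, d}; in F→S, the suffix after S is empty, so FOLLOW(S) ⊇ FOLLOW(F) = {b, d}. Thus FOLLOW(S) = {$, b, d}.
FOLLOW(R): in S→b R, the suffix after R is empty, so FOLLOW(R) ⊇ FOLLOW(S) = {$, b, d}; in R→g R S, R is followed by S with FIRST {ε, b, d}; in R→g R S, the suffix after R is nullable (adds nothing new). Thus FOLLOW(R) = {$, b, d}.
FOLLOW(C): in R→e c C, the suffix after C is empty, so FOLLOW(C) ⊇ FOLLOW(R) = {$, b, d}; in R→C e g e, C is followed by e g e with FIRST {e}. Thus FOLLOW(C) = {$, b, d, e}.

{$, b, d, e}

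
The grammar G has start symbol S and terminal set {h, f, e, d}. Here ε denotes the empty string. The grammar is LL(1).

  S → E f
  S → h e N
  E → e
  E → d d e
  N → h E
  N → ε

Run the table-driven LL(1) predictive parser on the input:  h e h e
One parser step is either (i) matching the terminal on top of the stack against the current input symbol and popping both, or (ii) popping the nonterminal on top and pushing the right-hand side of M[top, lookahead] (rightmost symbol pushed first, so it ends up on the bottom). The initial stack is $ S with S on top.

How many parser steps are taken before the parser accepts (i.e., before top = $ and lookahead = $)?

7

step 1: stack=$ S  input=h e h e $  — expand S → h e N
step 2: stack=$ N e h  input=h e h e $  — match h
step 3: stack=$ N e  input=e h e $  — match e
step 4: stack=$ N  input=h e $  — expand N → h E
step 5: stack=$ E h  input=h e $  — match h
step 6: stack=$ E  input=e $  — expand E → e
step 7: stack=$ e  input=e $  — match e
Accept reached after 7 steps.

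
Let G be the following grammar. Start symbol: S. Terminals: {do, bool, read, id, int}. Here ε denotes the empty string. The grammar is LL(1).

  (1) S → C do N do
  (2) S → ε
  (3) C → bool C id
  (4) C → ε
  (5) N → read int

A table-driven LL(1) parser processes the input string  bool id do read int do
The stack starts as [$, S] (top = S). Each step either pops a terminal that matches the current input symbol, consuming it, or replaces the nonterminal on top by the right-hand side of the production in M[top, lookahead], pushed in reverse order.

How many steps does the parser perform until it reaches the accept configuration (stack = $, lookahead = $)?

10

      Stack                Input                     Action
   1  $ S                  bool id do read int do $  expand S → C do N do
   2  $ do N do C          bool id do read int do $  expand C → bool C id
   3  $ do N do id C bool  bool id do read int do $  match bool
   4  $ do N do id C       id do read int do $       expand C → ε
   5  $ do N do id         id do read int do $       match id
   6  $ do N do            do read int do $          match do
   7  $ do N               read int do $             expand N → read int
   8  $ do int read        read int do $             match read
   9  $ do int             int do $                  match int
  10  $ do                 do $                      match do
Accept reached after 10 steps.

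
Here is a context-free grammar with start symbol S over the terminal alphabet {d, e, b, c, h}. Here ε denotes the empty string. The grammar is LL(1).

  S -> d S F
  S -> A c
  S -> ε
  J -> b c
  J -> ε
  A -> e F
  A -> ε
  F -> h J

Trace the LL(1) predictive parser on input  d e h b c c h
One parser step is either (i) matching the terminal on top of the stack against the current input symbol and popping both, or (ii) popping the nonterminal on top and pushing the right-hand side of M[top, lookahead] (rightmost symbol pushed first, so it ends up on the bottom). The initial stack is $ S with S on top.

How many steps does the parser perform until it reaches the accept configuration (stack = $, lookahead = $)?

      Stack      Input            Action
   1  $ S        d e h b c c h $  expand S -> d S F
   2  $ F S d    d e h b c c h $  match d
   3  $ F S      e h b c c h $    expand S -> A c
   4  $ F c A    e h b c c h $    expand A -> e F
   5  $ F c F e  e h b c c h $    match e
   6  $ F c F    h b c c h $      expand F -> h J
   7  $ F c J h  h b c c h $      match h
   8  $ F c J    b c c h $        expand J -> b c
   9  $ F c c b  b c c h $        match b
  10  $ F c c    c c h $          match c
  11  $ F c      c h $            match c
  12  $ F        h $              expand F -> h J
  13  $ J h      h $              match h
  14  $ J        $                expand J -> ε
Accept reached after 14 steps.

14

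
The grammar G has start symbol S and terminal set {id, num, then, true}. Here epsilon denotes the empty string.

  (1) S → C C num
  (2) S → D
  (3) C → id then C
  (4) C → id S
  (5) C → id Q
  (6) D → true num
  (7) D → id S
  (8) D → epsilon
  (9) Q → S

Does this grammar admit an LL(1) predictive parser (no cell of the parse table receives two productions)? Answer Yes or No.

No

FIRST(S) = {epsilon, id, true}
FIRST(C) = {id}
FIRST(D) = {epsilon, id, true}
FIRST(Q) = {epsilon, id, true}
FOLLOW(S) = {$, id, num}
FOLLOW(C) = {id, num}
FOLLOW(D) = {$, id, num}
FOLLOW(Q) = {id, num}
Cell M[C, id] receives both C → id then C and C → id S and C → id Q — the grammar is not LL(1).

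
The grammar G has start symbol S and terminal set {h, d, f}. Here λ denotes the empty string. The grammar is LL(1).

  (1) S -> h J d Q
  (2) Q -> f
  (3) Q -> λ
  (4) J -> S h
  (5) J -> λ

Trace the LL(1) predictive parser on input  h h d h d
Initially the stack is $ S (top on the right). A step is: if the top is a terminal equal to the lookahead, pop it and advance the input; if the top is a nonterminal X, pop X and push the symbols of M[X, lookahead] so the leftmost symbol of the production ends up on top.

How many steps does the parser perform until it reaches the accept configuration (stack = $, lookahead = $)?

11

      Stack            Input        Action
   1  $ S              h h d h d $  expand S -> h J d Q
   2  $ Q d J h        h h d h d $  match h
   3  $ Q d J          h d h d $    expand J -> S h
   4  $ Q d h S        h d h d $    expand S -> h J d Q
   5  $ Q d h Q d J h  h d h d $    match h
   6  $ Q d h Q d J    d h d $      expand J -> λ
   7  $ Q d h Q d      d h d $      match d
   8  $ Q d h Q        h d $        expand Q -> λ
   9  $ Q d h          h d $        match h
  10  $ Q d            d $          match d
  11  $ Q              $            expand Q -> λ
Accept reached after 11 steps.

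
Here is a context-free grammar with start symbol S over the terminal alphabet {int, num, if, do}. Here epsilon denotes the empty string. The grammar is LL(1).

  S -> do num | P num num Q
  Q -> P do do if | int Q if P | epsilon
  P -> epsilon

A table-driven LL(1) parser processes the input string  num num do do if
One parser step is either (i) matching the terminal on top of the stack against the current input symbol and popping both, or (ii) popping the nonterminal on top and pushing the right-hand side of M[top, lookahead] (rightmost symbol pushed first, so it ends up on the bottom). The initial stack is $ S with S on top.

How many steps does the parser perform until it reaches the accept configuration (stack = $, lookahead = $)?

step 1: stack=$ S  input=num num do do if $  — expand S -> P num num Q
step 2: stack=$ Q num num P  input=num num do do if $  — expand P -> epsilon
step 3: stack=$ Q num num  input=num num do do if $  — match num
step 4: stack=$ Q num  input=num do do if $  — match num
step 5: stack=$ Q  input=do do if $  — expand Q -> P do do if
step 6: stack=$ if do do P  input=do do if $  — expand P -> epsilon
step 7: stack=$ if do do  input=do do if $  — match do
step 8: stack=$ if do  input=do if $  — match do
step 9: stack=$ if  input=if $  — match if
Accept reached after 9 steps.

9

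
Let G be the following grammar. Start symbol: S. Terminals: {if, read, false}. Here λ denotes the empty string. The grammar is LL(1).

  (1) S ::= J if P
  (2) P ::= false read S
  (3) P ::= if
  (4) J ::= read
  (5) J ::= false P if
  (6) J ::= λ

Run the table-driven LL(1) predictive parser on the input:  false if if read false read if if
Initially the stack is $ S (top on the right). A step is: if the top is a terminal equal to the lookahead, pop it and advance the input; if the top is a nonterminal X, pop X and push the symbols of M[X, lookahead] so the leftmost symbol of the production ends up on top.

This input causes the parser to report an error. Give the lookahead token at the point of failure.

step 1: stack=$ S  input=false if if read false read if if $  — expand S ::= J if P
step 2: stack=$ P if J  input=false if if read false read if if $  — expand J ::= false P if
step 3: stack=$ P if if P false  input=false if if read false read if if $  — match false
step 4: stack=$ P if if P  input=if if read false read if if $  — expand P ::= if
step 5: stack=$ P if if if  input=if if read false read if if $  — match if
step 6: stack=$ P if if  input=if read false read if if $  — match if
step 7: stack=$ P if  input=read false read if if $  — error: top is terminal if but lookahead is read

read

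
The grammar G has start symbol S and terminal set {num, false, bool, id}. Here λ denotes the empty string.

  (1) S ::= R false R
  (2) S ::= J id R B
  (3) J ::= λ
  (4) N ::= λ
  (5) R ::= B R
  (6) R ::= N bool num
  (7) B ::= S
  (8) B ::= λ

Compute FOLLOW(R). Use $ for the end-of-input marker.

{$, bool, false, id}

FIRST(J): from J::=λ we get {λ}. So FIRST(J) = {λ}.
FIRST(N): from N::=λ we get {λ}. So FIRST(N) = {λ}.
FIRST(S): from S::=R false R we get {bool, id}; from S::=J id R B we get {id}. So FIRST(S) = {bool, id}.
FIRST(B): from B::=S we get {bool, id}; from B::=λ we get {λ}. So FIRST(B) = {λ, bool, id}.
FIRST(R): from R::=B R we get {bool, id}; from R::=N bool num we get {bool}. So FIRST(R) = {bool, id}.
FOLLOW(S) includes $ since S is the start symbol.
FOLLOW(J): in S::=J id R B, J is followed by id R B with FIRST {id}. Thus FOLLOW(J) = {id}.
FOLLOW(N): in R::=N bool num, N is followed by bool num with FIRST {bool}. Thus FOLLOW(N) = {bool}.
FOLLOW(S): in B::=S, the suffix after S is empty, so FOLLOW(S) ⊇ FOLLOW(B) = {$, bool, id}. Thus FOLLOW(S) = {$, bool, id}.
FOLLOW(R): in S::=R false R (occurrence 1), R is followed by false R with FIRST {false}; in S::=R false R (occurrence 2), the suffix after R is empty, so FOLLOW(R) ⊇ FOLLOW(S) = {$, bool, id}; in S::=J id R B, R is followed by B with FIRST {λ, bool, id}; in S::=J id R B, the suffix after R is nullable, so FOLLOW(R) ⊇ FOLLOW(S) = {$, bool, id}; in R::=B R, the suffix after R is empty (adds nothing new). Thus FOLLOW(R) = {$, bool, false, id}.
FOLLOW(B): in S::=J id R B, the suffix after B is empty, so FOLLOW(B) ⊇ FOLLOW(S) = {$, bool, id}; in R::=B R, B is followed by R with FIRST {bool, id}. Thus FOLLOW(B) = {$, bool, id}.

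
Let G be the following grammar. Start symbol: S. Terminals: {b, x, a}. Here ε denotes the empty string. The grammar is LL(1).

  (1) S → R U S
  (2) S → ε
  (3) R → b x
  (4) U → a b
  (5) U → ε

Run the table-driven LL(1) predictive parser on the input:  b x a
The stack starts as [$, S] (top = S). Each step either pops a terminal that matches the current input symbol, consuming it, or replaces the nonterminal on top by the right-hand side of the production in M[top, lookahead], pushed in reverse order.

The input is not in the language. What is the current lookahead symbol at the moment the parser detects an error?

     Stack      Input    Action
  1  $ S        b x a $  expand S → R U S
  2  $ S U R    b x a $  expand R → b x
  3  $ S U x b  b x a $  match b
  4  $ S U x    x a $    match x
  5  $ S U      a $      expand U → a b
  6  $ S b a    a $      match a
  7  $ S b      $        error: top is terminal b but lookahead is $

$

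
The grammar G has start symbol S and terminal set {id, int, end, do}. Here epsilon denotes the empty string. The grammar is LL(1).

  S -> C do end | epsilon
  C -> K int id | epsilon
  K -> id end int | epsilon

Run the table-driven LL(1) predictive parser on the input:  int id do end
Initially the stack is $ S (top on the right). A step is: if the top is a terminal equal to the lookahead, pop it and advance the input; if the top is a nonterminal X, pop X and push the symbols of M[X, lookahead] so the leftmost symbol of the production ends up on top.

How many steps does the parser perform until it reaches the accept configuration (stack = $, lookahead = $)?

7

     Stack              Input            Action
  1  $ S                int id do end $  expand S -> C do end
  2  $ end do C         int id do end $  expand C -> K int id
  3  $ end do id int K  int id do end $  expand K -> epsilon
  4  $ end do id int    int id do end $  match int
  5  $ end do id        id do end $      match id
  6  $ end do           do end $         match do
  7  $ end              end $            match end
Accept reached after 7 steps.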